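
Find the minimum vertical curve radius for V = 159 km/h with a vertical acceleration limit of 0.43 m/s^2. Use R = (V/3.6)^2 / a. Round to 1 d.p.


Convert speed: V = 159 / 3.6 = 44.1667 m/s
V^2 = 1950.6944 m^2/s^2
R_v = 1950.6944 / 0.43
R_v = 4536.5 m

4536.5


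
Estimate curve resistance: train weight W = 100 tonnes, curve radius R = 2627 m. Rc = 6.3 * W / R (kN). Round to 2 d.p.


Rc = 6.3 * W / R
Rc = 6.3 * 100 / 2627
Rc = 630.0 / 2627
Rc = 0.24 kN

0.24


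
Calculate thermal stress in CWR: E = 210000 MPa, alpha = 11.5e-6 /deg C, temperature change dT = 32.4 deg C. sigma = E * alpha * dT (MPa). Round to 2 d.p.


sigma = E * alpha * dT
sigma = 210000 * 11.5e-6 * 32.4
sigma = 2.415 * 32.4
sigma = 78.25 MPa

78.25


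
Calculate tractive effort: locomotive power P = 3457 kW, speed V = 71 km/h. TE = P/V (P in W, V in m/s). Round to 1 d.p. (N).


Convert: P = 3457 kW = 3457000 W
V = 71 / 3.6 = 19.7222 m/s
TE = 3457000 / 19.7222
TE = 175284.5 N

175284.5


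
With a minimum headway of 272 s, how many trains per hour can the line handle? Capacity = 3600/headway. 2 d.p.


Capacity = 3600 / headway
Capacity = 3600 / 272
Capacity = 13.24 trains/hour

13.24


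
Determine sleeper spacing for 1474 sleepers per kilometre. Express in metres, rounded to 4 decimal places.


Spacing = 1000 m / number of sleepers
Spacing = 1000 / 1474
Spacing = 0.6784 m

0.6784


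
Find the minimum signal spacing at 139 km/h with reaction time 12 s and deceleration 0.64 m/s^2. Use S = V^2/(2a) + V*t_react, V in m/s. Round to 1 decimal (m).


V = 139 / 3.6 = 38.6111 m/s
Braking distance = 38.6111^2 / (2*0.64) = 1164.7015 m
Sighting distance = 38.6111 * 12 = 463.3333 m
S = 1164.7015 + 463.3333 = 1628.0 m

1628.0


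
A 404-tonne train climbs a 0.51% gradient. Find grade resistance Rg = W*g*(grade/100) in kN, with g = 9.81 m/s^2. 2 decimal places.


Rg = W * 9.81 * grade / 100
Rg = 404 * 9.81 * 0.51 / 100
Rg = 3963.24 * 0.0051
Rg = 20.21 kN

20.21


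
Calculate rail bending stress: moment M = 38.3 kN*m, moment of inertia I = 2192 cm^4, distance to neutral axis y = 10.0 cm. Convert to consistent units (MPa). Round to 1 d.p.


Convert units:
M = 38.3 kN*m = 38300000 N*mm
y = 10.0 cm = 100 mm
I = 2192 cm^4 = 21920000 mm^4
sigma = 38300000 * 100 / 21920000
sigma = 174.7 MPa

174.7


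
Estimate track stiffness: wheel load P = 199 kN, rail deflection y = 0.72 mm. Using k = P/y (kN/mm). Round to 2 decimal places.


Track stiffness k = P / y
k = 199 / 0.72
k = 276.39 kN/mm

276.39


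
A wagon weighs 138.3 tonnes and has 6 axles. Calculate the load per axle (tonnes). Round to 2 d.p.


Load per axle = total weight / number of axles
Load = 138.3 / 6
Load = 23.05 tonnes

23.05


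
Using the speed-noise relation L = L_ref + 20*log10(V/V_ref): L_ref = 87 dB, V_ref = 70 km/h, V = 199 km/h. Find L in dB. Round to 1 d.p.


V/V_ref = 199 / 70 = 2.842857
log10(2.842857) = 0.453755
20 * 0.453755 = 9.0751
L = 87 + 9.0751 = 96.1 dB

96.1


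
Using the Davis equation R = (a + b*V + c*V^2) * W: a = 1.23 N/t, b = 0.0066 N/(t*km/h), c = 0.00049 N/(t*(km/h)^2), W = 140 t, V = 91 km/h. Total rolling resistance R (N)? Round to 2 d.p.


b*V = 0.0066 * 91 = 0.6006
c*V^2 = 0.00049 * 8281 = 4.05769
R_per_t = 1.23 + 0.6006 + 4.05769 = 5.88829 N/t
R_total = 5.88829 * 140 = 824.36 N

824.36


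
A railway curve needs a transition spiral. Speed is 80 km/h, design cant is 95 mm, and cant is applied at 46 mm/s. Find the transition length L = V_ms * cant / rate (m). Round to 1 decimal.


Convert speed: V = 80 / 3.6 = 22.2222 m/s
L = 22.2222 * 95 / 46
L = 2111.1111 / 46
L = 45.9 m

45.9


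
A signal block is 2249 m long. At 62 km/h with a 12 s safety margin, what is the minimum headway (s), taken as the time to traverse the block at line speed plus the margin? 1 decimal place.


V = 62 / 3.6 = 17.2222 m/s
Block traversal time = 2249 / 17.2222 = 130.5871 s
Headway = 130.5871 + 12
Headway = 142.6 s

142.6


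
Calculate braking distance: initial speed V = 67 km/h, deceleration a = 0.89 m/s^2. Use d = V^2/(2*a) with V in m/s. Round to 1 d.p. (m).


Convert speed: V = 67 / 3.6 = 18.6111 m/s
V^2 = 346.3735
d = 346.3735 / (2 * 0.89)
d = 346.3735 / 1.78
d = 194.6 m

194.6


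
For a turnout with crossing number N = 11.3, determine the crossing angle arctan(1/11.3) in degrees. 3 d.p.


1/N = 1/11.3 = 0.088496
angle = arctan(0.088496) = 0.088266 rad
angle = 0.088266 * 180/pi = 5.057 degrees

5.057


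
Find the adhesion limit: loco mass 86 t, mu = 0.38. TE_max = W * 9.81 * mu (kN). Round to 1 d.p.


TE_max = W * g * mu
TE_max = 86 * 9.81 * 0.38
TE_max = 843.66 * 0.38
TE_max = 320.6 kN

320.6


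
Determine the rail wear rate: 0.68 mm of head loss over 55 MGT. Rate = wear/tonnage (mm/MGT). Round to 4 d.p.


Wear rate = total wear / cumulative tonnage
Rate = 0.68 / 55
Rate = 0.0124 mm/MGT

0.0124


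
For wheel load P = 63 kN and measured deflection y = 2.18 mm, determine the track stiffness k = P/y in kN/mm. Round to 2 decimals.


Track stiffness k = P / y
k = 63 / 2.18
k = 28.90 kN/mm

28.90


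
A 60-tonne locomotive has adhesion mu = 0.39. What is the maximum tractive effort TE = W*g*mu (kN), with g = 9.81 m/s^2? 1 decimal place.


TE_max = W * g * mu
TE_max = 60 * 9.81 * 0.39
TE_max = 588.6 * 0.39
TE_max = 229.6 kN

229.6


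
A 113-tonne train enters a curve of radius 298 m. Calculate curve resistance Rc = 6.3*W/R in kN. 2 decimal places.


Rc = 6.3 * W / R
Rc = 6.3 * 113 / 298
Rc = 711.9 / 298
Rc = 2.39 kN

2.39


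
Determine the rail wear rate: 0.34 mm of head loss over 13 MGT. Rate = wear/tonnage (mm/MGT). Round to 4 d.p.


Wear rate = total wear / cumulative tonnage
Rate = 0.34 / 13
Rate = 0.0262 mm/MGT

0.0262


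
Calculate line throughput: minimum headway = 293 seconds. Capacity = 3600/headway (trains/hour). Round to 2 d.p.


Capacity = 3600 / headway
Capacity = 3600 / 293
Capacity = 12.29 trains/hour

12.29


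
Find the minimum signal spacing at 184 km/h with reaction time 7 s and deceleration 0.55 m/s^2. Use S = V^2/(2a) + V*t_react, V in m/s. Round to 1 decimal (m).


V = 184 / 3.6 = 51.1111 m/s
Braking distance = 51.1111^2 / (2*0.55) = 2374.8597 m
Sighting distance = 51.1111 * 7 = 357.7778 m
S = 2374.8597 + 357.7778 = 2732.6 m

2732.6


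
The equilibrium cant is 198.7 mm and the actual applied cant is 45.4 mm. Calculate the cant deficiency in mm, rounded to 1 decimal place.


Cant deficiency = equilibrium cant - actual cant
CD = 198.7 - 45.4
CD = 153.3 mm

153.3


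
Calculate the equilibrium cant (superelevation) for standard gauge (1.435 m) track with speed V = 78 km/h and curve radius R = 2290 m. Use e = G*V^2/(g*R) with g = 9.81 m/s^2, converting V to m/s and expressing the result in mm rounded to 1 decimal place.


Convert speed: V = 78 / 3.6 = 21.6667 m/s
Apply formula: e = 1.435 * 21.6667^2 / (9.81 * 2290)
e = 1.435 * 469.4444 / 22464.9
e = 0.029987 m = 30.0 mm

30.0


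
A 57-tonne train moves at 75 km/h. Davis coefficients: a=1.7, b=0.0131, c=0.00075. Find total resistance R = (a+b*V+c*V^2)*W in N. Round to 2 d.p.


b*V = 0.0131 * 75 = 0.9825
c*V^2 = 0.00075 * 5625 = 4.21875
R_per_t = 1.7 + 0.9825 + 4.21875 = 6.90125 N/t
R_total = 6.90125 * 57 = 393.37 N

393.37


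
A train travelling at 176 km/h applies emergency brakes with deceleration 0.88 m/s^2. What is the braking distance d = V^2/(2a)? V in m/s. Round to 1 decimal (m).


Convert speed: V = 176 / 3.6 = 48.8889 m/s
V^2 = 2390.1235
d = 2390.1235 / (2 * 0.88)
d = 2390.1235 / 1.76
d = 1358.0 m

1358.0


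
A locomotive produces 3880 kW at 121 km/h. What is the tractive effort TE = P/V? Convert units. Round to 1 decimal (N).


Convert: P = 3880 kW = 3880000 W
V = 121 / 3.6 = 33.6111 m/s
TE = 3880000 / 33.6111
TE = 115438.0 N

115438.0


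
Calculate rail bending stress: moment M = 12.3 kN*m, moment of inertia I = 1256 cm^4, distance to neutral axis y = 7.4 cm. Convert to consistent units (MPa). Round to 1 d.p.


Convert units:
M = 12.3 kN*m = 12300000 N*mm
y = 7.4 cm = 74 mm
I = 1256 cm^4 = 12560000 mm^4
sigma = 12300000 * 74 / 12560000
sigma = 72.5 MPa

72.5


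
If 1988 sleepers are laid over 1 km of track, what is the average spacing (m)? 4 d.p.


Spacing = 1000 m / number of sleepers
Spacing = 1000 / 1988
Spacing = 0.5030 m

0.5030


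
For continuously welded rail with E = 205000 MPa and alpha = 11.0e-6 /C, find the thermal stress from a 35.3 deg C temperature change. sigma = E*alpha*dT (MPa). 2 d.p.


sigma = E * alpha * dT
sigma = 205000 * 11.0e-6 * 35.3
sigma = 2.255 * 35.3
sigma = 79.60 MPa

79.60


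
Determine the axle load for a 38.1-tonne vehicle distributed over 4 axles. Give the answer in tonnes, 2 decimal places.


Load per axle = total weight / number of axles
Load = 38.1 / 4
Load = 9.53 tonnes

9.53


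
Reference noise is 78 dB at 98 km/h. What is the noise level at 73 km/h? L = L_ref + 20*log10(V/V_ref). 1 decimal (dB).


V/V_ref = 73 / 98 = 0.744898
log10(0.744898) = -0.127903
20 * -0.127903 = -2.5581
L = 78 + -2.5581 = 75.4 dB

75.4


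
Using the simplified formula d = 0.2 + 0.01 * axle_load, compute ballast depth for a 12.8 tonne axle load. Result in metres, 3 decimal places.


d = 0.2 + 0.01 * 12.8
d = 0.2 + 0.128
d = 0.328 m

0.328


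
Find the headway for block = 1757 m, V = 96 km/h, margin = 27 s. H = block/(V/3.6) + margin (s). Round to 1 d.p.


V = 96 / 3.6 = 26.6667 m/s
Block traversal time = 1757 / 26.6667 = 65.8875 s
Headway = 65.8875 + 27
Headway = 92.9 s

92.9


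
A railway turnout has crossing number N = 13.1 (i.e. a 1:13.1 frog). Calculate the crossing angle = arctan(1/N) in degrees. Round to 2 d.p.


1/N = 1/13.1 = 0.076336
angle = arctan(0.076336) = 0.076188 rad
angle = 0.076188 * 180/pi = 4.37 degrees

4.37


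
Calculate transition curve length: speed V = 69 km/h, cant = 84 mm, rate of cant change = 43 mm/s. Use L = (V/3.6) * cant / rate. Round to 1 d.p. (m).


Convert speed: V = 69 / 3.6 = 19.1667 m/s
L = 19.1667 * 84 / 43
L = 1610.0 / 43
L = 37.4 m

37.4


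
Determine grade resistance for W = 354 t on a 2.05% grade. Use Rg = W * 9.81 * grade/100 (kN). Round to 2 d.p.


Rg = W * 9.81 * grade / 100
Rg = 354 * 9.81 * 2.05 / 100
Rg = 3472.74 * 0.0205
Rg = 71.19 kN

71.19


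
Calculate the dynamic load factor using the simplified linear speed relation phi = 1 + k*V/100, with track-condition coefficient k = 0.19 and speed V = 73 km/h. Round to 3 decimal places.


phi = 1 + k * V / 100
phi = 1 + 0.19 * 73 / 100
phi = 1 + 0.1387
phi = 1.139

1.139


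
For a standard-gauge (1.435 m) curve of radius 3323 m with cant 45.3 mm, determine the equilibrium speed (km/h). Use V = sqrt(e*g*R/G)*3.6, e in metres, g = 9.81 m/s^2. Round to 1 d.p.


Convert cant: e = 45.3 mm = 0.0453 m
V_ms = sqrt(0.0453 * 9.81 * 3323 / 1.435)
V_ms = sqrt(1029.071734) = 32.0791 m/s
V = 32.0791 * 3.6 = 115.5 km/h

115.5


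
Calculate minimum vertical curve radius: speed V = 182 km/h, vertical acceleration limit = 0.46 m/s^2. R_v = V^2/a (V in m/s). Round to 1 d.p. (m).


Convert speed: V = 182 / 3.6 = 50.5556 m/s
V^2 = 2555.8642 m^2/s^2
R_v = 2555.8642 / 0.46
R_v = 5556.2 m

5556.2


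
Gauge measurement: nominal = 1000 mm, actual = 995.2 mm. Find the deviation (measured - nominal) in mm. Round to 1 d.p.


Deviation = measured - nominal
Deviation = 995.2 - 1000
Deviation = -4.8 mm

-4.8


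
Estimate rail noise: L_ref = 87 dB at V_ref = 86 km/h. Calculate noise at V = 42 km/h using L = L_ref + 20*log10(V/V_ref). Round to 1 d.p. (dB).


V/V_ref = 42 / 86 = 0.488372
log10(0.488372) = -0.311249
20 * -0.311249 = -6.225
L = 87 + -6.225 = 80.8 dB

80.8


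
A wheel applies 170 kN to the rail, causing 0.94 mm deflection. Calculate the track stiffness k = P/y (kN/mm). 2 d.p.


Track stiffness k = P / y
k = 170 / 0.94
k = 180.85 kN/mm

180.85


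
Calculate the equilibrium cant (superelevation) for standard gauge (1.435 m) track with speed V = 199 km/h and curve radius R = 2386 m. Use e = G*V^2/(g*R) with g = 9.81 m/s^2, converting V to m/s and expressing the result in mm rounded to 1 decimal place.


Convert speed: V = 199 / 3.6 = 55.2778 m/s
Apply formula: e = 1.435 * 55.2778^2 / (9.81 * 2386)
e = 1.435 * 3055.6327 / 23406.66
e = 0.187333 m = 187.3 mm

187.3


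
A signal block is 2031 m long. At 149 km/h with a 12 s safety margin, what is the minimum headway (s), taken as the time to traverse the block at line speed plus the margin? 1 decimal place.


V = 149 / 3.6 = 41.3889 m/s
Block traversal time = 2031 / 41.3889 = 49.0711 s
Headway = 49.0711 + 12
Headway = 61.1 s

61.1


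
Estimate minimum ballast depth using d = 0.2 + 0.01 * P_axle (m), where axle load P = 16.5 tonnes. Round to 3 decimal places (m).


d = 0.2 + 0.01 * 16.5
d = 0.2 + 0.165
d = 0.365 m

0.365


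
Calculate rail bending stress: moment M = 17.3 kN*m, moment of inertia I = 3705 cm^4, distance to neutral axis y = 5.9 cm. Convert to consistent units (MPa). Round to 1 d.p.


Convert units:
M = 17.3 kN*m = 17300000 N*mm
y = 5.9 cm = 59 mm
I = 3705 cm^4 = 37050000 mm^4
sigma = 17300000 * 59 / 37050000
sigma = 27.5 MPa

27.5


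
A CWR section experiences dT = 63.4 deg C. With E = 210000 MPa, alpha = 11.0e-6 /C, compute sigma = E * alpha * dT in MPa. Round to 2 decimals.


sigma = E * alpha * dT
sigma = 210000 * 11.0e-6 * 63.4
sigma = 2.31 * 63.4
sigma = 146.45 MPa

146.45


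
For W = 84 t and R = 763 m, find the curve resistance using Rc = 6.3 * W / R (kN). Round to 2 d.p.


Rc = 6.3 * W / R
Rc = 6.3 * 84 / 763
Rc = 529.2 / 763
Rc = 0.69 kN

0.69


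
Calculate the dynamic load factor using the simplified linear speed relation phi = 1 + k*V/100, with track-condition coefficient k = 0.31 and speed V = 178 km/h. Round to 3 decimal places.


phi = 1 + k * V / 100
phi = 1 + 0.31 * 178 / 100
phi = 1 + 0.5518
phi = 1.552

1.552


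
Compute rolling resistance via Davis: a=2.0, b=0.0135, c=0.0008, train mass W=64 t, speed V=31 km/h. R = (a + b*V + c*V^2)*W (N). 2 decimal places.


b*V = 0.0135 * 31 = 0.4185
c*V^2 = 0.0008 * 961 = 0.7688
R_per_t = 2.0 + 0.4185 + 0.7688 = 3.1873 N/t
R_total = 3.1873 * 64 = 203.99 N

203.99


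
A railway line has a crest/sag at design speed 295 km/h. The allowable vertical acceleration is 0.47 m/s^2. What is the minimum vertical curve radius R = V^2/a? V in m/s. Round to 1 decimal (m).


Convert speed: V = 295 / 3.6 = 81.9444 m/s
V^2 = 6714.892 m^2/s^2
R_v = 6714.892 / 0.47
R_v = 14287.0 m

14287.0


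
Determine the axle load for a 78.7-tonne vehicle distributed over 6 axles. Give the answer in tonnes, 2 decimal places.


Load per axle = total weight / number of axles
Load = 78.7 / 6
Load = 13.12 tonnes

13.12


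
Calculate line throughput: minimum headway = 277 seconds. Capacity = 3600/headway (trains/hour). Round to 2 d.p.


Capacity = 3600 / headway
Capacity = 3600 / 277
Capacity = 13.00 trains/hour

13.00


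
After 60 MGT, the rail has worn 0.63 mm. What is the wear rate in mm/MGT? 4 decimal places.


Wear rate = total wear / cumulative tonnage
Rate = 0.63 / 60
Rate = 0.0105 mm/MGT

0.0105


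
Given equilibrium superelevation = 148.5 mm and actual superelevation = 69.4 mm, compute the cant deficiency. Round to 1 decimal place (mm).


Cant deficiency = equilibrium cant - actual cant
CD = 148.5 - 69.4
CD = 79.1 mm

79.1


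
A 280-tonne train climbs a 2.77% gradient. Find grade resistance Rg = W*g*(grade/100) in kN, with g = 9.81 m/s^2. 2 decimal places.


Rg = W * 9.81 * grade / 100
Rg = 280 * 9.81 * 2.77 / 100
Rg = 2746.8 * 0.0277
Rg = 76.09 kN

76.09


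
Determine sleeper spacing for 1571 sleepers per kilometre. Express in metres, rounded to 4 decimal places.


Spacing = 1000 m / number of sleepers
Spacing = 1000 / 1571
Spacing = 0.6365 m

0.6365


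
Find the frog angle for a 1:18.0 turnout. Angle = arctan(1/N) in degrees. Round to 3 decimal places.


1/N = 1/18.0 = 0.055556
angle = arctan(0.055556) = 0.055499 rad
angle = 0.055499 * 180/pi = 3.180 degrees

3.180


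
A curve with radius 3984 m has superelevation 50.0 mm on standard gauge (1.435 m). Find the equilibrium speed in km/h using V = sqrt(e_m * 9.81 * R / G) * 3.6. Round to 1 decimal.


Convert cant: e = 50.0 mm = 0.0500 m
V_ms = sqrt(0.0500 * 9.81 * 3984 / 1.435)
V_ms = sqrt(1361.778397) = 36.9023 m/s
V = 36.9023 * 3.6 = 132.8 km/h

132.8


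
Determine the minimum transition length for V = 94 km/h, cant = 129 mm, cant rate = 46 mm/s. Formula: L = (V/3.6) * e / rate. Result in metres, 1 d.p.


Convert speed: V = 94 / 3.6 = 26.1111 m/s
L = 26.1111 * 129 / 46
L = 3368.3333 / 46
L = 73.2 m

73.2


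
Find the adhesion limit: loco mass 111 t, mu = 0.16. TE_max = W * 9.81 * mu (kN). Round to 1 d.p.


TE_max = W * g * mu
TE_max = 111 * 9.81 * 0.16
TE_max = 1088.91 * 0.16
TE_max = 174.2 kN

174.2


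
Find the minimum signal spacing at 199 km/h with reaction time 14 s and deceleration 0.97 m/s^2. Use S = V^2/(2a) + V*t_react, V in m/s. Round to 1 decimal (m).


V = 199 / 3.6 = 55.2778 m/s
Braking distance = 55.2778^2 / (2*0.97) = 1575.0684 m
Sighting distance = 55.2778 * 14 = 773.8889 m
S = 1575.0684 + 773.8889 = 2349.0 m

2349.0


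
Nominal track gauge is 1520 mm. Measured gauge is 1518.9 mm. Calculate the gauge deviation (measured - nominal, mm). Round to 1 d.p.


Deviation = measured - nominal
Deviation = 1518.9 - 1520
Deviation = -1.1 mm

-1.1


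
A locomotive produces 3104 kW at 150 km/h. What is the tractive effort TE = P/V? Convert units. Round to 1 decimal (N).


Convert: P = 3104 kW = 3104000 W
V = 150 / 3.6 = 41.6667 m/s
TE = 3104000 / 41.6667
TE = 74496.0 N

74496.0


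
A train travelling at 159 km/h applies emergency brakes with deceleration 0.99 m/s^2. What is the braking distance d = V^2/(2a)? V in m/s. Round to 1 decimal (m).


Convert speed: V = 159 / 3.6 = 44.1667 m/s
V^2 = 1950.6944
d = 1950.6944 / (2 * 0.99)
d = 1950.6944 / 1.98
d = 985.2 m

985.2


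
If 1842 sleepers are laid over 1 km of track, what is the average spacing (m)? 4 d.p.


Spacing = 1000 m / number of sleepers
Spacing = 1000 / 1842
Spacing = 0.5429 m

0.5429


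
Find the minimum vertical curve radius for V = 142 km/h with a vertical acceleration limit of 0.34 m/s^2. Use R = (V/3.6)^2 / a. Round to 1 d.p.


Convert speed: V = 142 / 3.6 = 39.4444 m/s
V^2 = 1555.8642 m^2/s^2
R_v = 1555.8642 / 0.34
R_v = 4576.1 m

4576.1


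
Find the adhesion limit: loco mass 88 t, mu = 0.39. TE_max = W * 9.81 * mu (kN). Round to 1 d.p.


TE_max = W * g * mu
TE_max = 88 * 9.81 * 0.39
TE_max = 863.28 * 0.39
TE_max = 336.7 kN

336.7


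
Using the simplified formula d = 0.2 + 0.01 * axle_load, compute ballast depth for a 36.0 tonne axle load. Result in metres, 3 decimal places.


d = 0.2 + 0.01 * 36.0
d = 0.2 + 0.36
d = 0.560 m

0.560


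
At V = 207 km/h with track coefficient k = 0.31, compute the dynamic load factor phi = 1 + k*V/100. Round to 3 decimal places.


phi = 1 + k * V / 100
phi = 1 + 0.31 * 207 / 100
phi = 1 + 0.6417
phi = 1.642

1.642


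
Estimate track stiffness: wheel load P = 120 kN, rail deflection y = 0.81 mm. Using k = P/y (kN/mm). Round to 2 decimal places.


Track stiffness k = P / y
k = 120 / 0.81
k = 148.15 kN/mm

148.15


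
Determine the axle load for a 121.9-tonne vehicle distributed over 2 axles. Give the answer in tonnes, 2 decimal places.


Load per axle = total weight / number of axles
Load = 121.9 / 2
Load = 60.95 tonnes

60.95


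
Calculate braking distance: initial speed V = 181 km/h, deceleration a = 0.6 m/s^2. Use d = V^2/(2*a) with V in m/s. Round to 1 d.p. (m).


Convert speed: V = 181 / 3.6 = 50.2778 m/s
V^2 = 2527.8549
d = 2527.8549 / (2 * 0.6)
d = 2527.8549 / 1.2
d = 2106.5 m

2106.5


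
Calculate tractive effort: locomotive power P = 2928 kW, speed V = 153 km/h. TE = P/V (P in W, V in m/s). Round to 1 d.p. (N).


Convert: P = 2928 kW = 2928000 W
V = 153 / 3.6 = 42.5 m/s
TE = 2928000 / 42.5
TE = 68894.1 N

68894.1


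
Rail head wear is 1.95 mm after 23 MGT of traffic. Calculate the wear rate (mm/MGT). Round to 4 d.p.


Wear rate = total wear / cumulative tonnage
Rate = 1.95 / 23
Rate = 0.0848 mm/MGT

0.0848


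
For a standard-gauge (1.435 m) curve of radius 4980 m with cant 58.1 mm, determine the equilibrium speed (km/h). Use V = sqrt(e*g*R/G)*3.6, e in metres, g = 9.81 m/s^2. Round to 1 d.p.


Convert cant: e = 58.1 mm = 0.0581 m
V_ms = sqrt(0.0581 * 9.81 * 4980 / 1.435)
V_ms = sqrt(1977.983122) = 44.4745 m/s
V = 44.4745 * 3.6 = 160.1 km/h

160.1


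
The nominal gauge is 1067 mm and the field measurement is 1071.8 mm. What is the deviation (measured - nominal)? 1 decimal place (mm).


Deviation = measured - nominal
Deviation = 1071.8 - 1067
Deviation = 4.8 mm

4.8


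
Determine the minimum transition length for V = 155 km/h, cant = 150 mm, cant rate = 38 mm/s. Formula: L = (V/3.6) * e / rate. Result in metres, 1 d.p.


Convert speed: V = 155 / 3.6 = 43.0556 m/s
L = 43.0556 * 150 / 38
L = 6458.3333 / 38
L = 170.0 m

170.0


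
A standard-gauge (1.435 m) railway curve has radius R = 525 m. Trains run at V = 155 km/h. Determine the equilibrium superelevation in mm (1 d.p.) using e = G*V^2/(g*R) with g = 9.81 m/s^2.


Convert speed: V = 155 / 3.6 = 43.0556 m/s
Apply formula: e = 1.435 * 43.0556^2 / (9.81 * 525)
e = 1.435 * 1853.7809 / 5150.25
e = 0.516514 m = 516.5 mm

516.5


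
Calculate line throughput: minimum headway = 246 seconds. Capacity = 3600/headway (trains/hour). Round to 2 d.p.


Capacity = 3600 / headway
Capacity = 3600 / 246
Capacity = 14.63 trains/hour

14.63


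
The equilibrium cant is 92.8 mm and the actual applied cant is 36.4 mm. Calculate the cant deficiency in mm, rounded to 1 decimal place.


Cant deficiency = equilibrium cant - actual cant
CD = 92.8 - 36.4
CD = 56.4 mm

56.4


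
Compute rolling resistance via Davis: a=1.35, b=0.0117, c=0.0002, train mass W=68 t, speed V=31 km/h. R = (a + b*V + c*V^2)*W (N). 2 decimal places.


b*V = 0.0117 * 31 = 0.3627
c*V^2 = 0.0002 * 961 = 0.1922
R_per_t = 1.35 + 0.3627 + 0.1922 = 1.9049 N/t
R_total = 1.9049 * 68 = 129.53 N

129.53


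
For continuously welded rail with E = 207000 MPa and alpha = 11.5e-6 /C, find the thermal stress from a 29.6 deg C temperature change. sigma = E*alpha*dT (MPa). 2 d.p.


sigma = E * alpha * dT
sigma = 207000 * 11.5e-6 * 29.6
sigma = 2.3805 * 29.6
sigma = 70.46 MPa

70.46


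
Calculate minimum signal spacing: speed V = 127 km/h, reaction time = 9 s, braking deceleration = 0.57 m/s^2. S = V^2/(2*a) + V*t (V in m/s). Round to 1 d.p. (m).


V = 127 / 3.6 = 35.2778 m/s
Braking distance = 35.2778^2 / (2*0.57) = 1091.6856 m
Sighting distance = 35.2778 * 9 = 317.5 m
S = 1091.6856 + 317.5 = 1409.2 m

1409.2


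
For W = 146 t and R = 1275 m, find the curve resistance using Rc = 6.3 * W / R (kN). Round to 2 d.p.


Rc = 6.3 * W / R
Rc = 6.3 * 146 / 1275
Rc = 919.8 / 1275
Rc = 0.72 kN

0.72


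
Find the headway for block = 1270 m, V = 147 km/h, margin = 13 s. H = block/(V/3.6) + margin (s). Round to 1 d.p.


V = 147 / 3.6 = 40.8333 m/s
Block traversal time = 1270 / 40.8333 = 31.102 s
Headway = 31.102 + 13
Headway = 44.1 s

44.1


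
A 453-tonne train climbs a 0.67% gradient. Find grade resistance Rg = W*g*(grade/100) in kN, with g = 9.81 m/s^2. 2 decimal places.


Rg = W * 9.81 * grade / 100
Rg = 453 * 9.81 * 0.67 / 100
Rg = 4443.93 * 0.0067
Rg = 29.77 kN

29.77


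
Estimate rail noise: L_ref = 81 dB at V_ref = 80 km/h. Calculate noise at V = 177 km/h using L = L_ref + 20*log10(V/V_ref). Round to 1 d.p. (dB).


V/V_ref = 177 / 80 = 2.2125
log10(2.2125) = 0.344883
20 * 0.344883 = 6.8977
L = 81 + 6.8977 = 87.9 dB

87.9


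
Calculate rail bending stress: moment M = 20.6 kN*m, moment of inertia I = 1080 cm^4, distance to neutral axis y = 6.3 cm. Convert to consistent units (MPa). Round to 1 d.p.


Convert units:
M = 20.6 kN*m = 20600000 N*mm
y = 6.3 cm = 63 mm
I = 1080 cm^4 = 10800000 mm^4
sigma = 20600000 * 63 / 10800000
sigma = 120.2 MPa

120.2


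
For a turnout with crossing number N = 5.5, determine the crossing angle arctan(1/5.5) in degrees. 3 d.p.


1/N = 1/5.5 = 0.181818
angle = arctan(0.181818) = 0.179853 rad
angle = 0.179853 * 180/pi = 10.305 degrees

10.305


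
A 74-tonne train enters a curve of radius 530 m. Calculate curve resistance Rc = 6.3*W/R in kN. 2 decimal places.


Rc = 6.3 * W / R
Rc = 6.3 * 74 / 530
Rc = 466.2 / 530
Rc = 0.88 kN

0.88


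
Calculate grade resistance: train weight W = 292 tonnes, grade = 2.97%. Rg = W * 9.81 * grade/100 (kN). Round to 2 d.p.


Rg = W * 9.81 * grade / 100
Rg = 292 * 9.81 * 2.97 / 100
Rg = 2864.52 * 0.0297
Rg = 85.08 kN

85.08


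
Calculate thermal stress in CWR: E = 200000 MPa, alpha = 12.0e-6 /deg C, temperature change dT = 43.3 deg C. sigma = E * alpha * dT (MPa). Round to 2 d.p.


sigma = E * alpha * dT
sigma = 200000 * 12.0e-6 * 43.3
sigma = 2.4 * 43.3
sigma = 103.92 MPa

103.92


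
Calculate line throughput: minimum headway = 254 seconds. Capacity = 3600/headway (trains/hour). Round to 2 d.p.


Capacity = 3600 / headway
Capacity = 3600 / 254
Capacity = 14.17 trains/hour

14.17


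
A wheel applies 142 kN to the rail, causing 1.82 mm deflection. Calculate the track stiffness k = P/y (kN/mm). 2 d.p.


Track stiffness k = P / y
k = 142 / 1.82
k = 78.02 kN/mm

78.02


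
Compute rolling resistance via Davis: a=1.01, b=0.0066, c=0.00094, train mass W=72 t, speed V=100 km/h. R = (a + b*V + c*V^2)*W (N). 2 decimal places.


b*V = 0.0066 * 100 = 0.66
c*V^2 = 0.00094 * 10000 = 9.4
R_per_t = 1.01 + 0.66 + 9.4 = 11.07 N/t
R_total = 11.07 * 72 = 797.04 N

797.04


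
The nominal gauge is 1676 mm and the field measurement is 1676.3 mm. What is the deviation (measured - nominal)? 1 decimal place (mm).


Deviation = measured - nominal
Deviation = 1676.3 - 1676
Deviation = 0.3 mm

0.3


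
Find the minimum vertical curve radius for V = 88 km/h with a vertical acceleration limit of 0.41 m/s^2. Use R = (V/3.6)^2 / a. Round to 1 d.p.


Convert speed: V = 88 / 3.6 = 24.4444 m/s
V^2 = 597.5309 m^2/s^2
R_v = 597.5309 / 0.41
R_v = 1457.4 m

1457.4


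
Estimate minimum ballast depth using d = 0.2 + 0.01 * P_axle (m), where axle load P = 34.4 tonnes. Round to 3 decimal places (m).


d = 0.2 + 0.01 * 34.4
d = 0.2 + 0.344
d = 0.544 m

0.544


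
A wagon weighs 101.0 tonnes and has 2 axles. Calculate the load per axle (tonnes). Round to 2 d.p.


Load per axle = total weight / number of axles
Load = 101.0 / 2
Load = 50.50 tonnes

50.50


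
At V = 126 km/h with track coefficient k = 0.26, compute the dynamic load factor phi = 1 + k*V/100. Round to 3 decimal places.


phi = 1 + k * V / 100
phi = 1 + 0.26 * 126 / 100
phi = 1 + 0.3276
phi = 1.328

1.328


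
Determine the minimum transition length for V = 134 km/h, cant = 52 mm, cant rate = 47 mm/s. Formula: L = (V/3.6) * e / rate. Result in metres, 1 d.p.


Convert speed: V = 134 / 3.6 = 37.2222 m/s
L = 37.2222 * 52 / 47
L = 1935.5556 / 47
L = 41.2 m

41.2


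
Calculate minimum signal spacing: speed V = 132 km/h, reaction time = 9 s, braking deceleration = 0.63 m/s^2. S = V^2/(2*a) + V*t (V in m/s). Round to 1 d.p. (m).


V = 132 / 3.6 = 36.6667 m/s
Braking distance = 36.6667^2 / (2*0.63) = 1067.0194 m
Sighting distance = 36.6667 * 9 = 330.0 m
S = 1067.0194 + 330.0 = 1397.0 m

1397.0


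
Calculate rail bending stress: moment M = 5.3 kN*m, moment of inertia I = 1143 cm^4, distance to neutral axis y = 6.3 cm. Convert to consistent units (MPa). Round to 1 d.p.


Convert units:
M = 5.3 kN*m = 5300000 N*mm
y = 6.3 cm = 63 mm
I = 1143 cm^4 = 11430000 mm^4
sigma = 5300000 * 63 / 11430000
sigma = 29.2 MPa

29.2


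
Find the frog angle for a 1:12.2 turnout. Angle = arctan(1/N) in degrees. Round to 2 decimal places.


1/N = 1/12.2 = 0.081967
angle = arctan(0.081967) = 0.081784 rad
angle = 0.081784 * 180/pi = 4.69 degrees

4.69


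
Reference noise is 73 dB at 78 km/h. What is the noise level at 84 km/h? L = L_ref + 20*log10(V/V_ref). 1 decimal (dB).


V/V_ref = 84 / 78 = 1.076923
log10(1.076923) = 0.032185
20 * 0.032185 = 0.6437
L = 73 + 0.6437 = 73.6 dB

73.6


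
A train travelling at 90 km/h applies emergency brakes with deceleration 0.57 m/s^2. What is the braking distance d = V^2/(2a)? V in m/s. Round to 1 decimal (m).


Convert speed: V = 90 / 3.6 = 25.0 m/s
V^2 = 625.0
d = 625.0 / (2 * 0.57)
d = 625.0 / 1.14
d = 548.2 m

548.2


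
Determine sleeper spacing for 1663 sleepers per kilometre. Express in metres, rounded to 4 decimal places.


Spacing = 1000 m / number of sleepers
Spacing = 1000 / 1663
Spacing = 0.6013 m

0.6013


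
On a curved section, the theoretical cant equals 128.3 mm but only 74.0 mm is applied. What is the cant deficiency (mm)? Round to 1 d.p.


Cant deficiency = equilibrium cant - actual cant
CD = 128.3 - 74.0
CD = 54.3 mm

54.3


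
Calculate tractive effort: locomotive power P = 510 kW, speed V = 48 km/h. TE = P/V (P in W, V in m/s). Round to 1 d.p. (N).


Convert: P = 510 kW = 510000 W
V = 48 / 3.6 = 13.3333 m/s
TE = 510000 / 13.3333
TE = 38250.0 N

38250.0


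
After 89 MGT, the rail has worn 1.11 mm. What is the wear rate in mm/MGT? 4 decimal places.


Wear rate = total wear / cumulative tonnage
Rate = 1.11 / 89
Rate = 0.0125 mm/MGT

0.0125


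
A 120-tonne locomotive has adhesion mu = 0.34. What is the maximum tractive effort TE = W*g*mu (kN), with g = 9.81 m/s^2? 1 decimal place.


TE_max = W * g * mu
TE_max = 120 * 9.81 * 0.34
TE_max = 1177.2 * 0.34
TE_max = 400.2 kN

400.2


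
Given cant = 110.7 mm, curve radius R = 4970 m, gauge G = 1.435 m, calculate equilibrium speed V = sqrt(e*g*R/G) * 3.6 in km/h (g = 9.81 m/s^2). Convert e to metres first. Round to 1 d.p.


Convert cant: e = 110.7 mm = 0.1107 m
V_ms = sqrt(0.1107 * 9.81 * 4970 / 1.435)
V_ms = sqrt(3761.154) = 61.3282 m/s
V = 61.3282 * 3.6 = 220.8 km/h

220.8


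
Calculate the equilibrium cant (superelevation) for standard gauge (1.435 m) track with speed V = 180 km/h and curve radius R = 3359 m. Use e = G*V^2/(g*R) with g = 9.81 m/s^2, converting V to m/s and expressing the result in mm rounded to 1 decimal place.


Convert speed: V = 180 / 3.6 = 50.0 m/s
Apply formula: e = 1.435 * 50.0^2 / (9.81 * 3359)
e = 1.435 * 2500.0 / 32951.79
e = 0.108871 m = 108.9 mm

108.9


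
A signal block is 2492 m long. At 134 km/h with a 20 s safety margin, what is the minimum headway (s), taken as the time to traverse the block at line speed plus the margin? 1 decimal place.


V = 134 / 3.6 = 37.2222 m/s
Block traversal time = 2492 / 37.2222 = 66.9493 s
Headway = 66.9493 + 20
Headway = 86.9 s

86.9


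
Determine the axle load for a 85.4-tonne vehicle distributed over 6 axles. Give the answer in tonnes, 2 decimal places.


Load per axle = total weight / number of axles
Load = 85.4 / 6
Load = 14.23 tonnes

14.23


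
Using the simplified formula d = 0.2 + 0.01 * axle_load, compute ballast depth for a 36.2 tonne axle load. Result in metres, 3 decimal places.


d = 0.2 + 0.01 * 36.2
d = 0.2 + 0.362
d = 0.562 m

0.562


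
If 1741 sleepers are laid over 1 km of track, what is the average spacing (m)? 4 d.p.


Spacing = 1000 m / number of sleepers
Spacing = 1000 / 1741
Spacing = 0.5744 m

0.5744


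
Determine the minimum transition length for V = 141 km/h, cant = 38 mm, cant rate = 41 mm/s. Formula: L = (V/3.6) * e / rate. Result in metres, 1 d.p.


Convert speed: V = 141 / 3.6 = 39.1667 m/s
L = 39.1667 * 38 / 41
L = 1488.3333 / 41
L = 36.3 m

36.3


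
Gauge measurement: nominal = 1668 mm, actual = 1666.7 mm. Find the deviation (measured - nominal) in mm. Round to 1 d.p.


Deviation = measured - nominal
Deviation = 1666.7 - 1668
Deviation = -1.3 mm

-1.3


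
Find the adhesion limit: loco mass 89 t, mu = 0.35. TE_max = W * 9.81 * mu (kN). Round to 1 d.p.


TE_max = W * g * mu
TE_max = 89 * 9.81 * 0.35
TE_max = 873.09 * 0.35
TE_max = 305.6 kN

305.6


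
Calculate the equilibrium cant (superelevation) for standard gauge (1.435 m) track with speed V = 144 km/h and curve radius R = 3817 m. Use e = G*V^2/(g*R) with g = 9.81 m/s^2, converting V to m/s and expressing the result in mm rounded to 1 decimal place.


Convert speed: V = 144 / 3.6 = 40.0 m/s
Apply formula: e = 1.435 * 40.0^2 / (9.81 * 3817)
e = 1.435 * 1600.0 / 37444.77
e = 0.061317 m = 61.3 mm

61.3


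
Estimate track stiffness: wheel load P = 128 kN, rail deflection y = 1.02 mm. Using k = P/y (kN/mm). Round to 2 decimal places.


Track stiffness k = P / y
k = 128 / 1.02
k = 125.49 kN/mm

125.49


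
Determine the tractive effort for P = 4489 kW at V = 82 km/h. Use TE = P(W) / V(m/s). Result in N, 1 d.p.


Convert: P = 4489 kW = 4489000 W
V = 82 / 3.6 = 22.7778 m/s
TE = 4489000 / 22.7778
TE = 197078.0 N

197078.0


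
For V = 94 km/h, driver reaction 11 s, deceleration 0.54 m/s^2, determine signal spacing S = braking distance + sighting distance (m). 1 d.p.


V = 94 / 3.6 = 26.1111 m/s
Braking distance = 26.1111^2 / (2*0.54) = 631.2872 m
Sighting distance = 26.1111 * 11 = 287.2222 m
S = 631.2872 + 287.2222 = 918.5 m

918.5


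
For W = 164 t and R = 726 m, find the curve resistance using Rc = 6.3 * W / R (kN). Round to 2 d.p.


Rc = 6.3 * W / R
Rc = 6.3 * 164 / 726
Rc = 1033.2 / 726
Rc = 1.42 kN

1.42


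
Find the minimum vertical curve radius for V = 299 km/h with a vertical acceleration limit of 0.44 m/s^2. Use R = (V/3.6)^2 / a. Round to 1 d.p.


Convert speed: V = 299 / 3.6 = 83.0556 m/s
V^2 = 6898.2253 m^2/s^2
R_v = 6898.2253 / 0.44
R_v = 15677.8 m

15677.8


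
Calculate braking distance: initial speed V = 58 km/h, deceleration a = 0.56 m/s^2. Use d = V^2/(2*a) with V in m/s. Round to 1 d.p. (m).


Convert speed: V = 58 / 3.6 = 16.1111 m/s
V^2 = 259.5679
d = 259.5679 / (2 * 0.56)
d = 259.5679 / 1.12
d = 231.8 m

231.8


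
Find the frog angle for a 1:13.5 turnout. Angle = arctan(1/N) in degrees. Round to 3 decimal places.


1/N = 1/13.5 = 0.074074
angle = arctan(0.074074) = 0.073939 rad
angle = 0.073939 * 180/pi = 4.236 degrees

4.236


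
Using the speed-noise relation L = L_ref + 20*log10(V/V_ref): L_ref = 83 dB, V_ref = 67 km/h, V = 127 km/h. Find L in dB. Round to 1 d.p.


V/V_ref = 127 / 67 = 1.895522
log10(1.895522) = 0.277729
20 * 0.277729 = 5.5546
L = 83 + 5.5546 = 88.6 dB

88.6


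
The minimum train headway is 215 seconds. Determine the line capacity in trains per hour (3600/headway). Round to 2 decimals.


Capacity = 3600 / headway
Capacity = 3600 / 215
Capacity = 16.74 trains/hour

16.74


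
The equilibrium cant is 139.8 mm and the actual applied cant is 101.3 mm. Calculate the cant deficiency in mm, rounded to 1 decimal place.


Cant deficiency = equilibrium cant - actual cant
CD = 139.8 - 101.3
CD = 38.5 mm

38.5


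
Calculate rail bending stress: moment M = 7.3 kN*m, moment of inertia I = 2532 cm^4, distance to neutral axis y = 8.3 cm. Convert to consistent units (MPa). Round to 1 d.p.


Convert units:
M = 7.3 kN*m = 7300000 N*mm
y = 8.3 cm = 83 mm
I = 2532 cm^4 = 25320000 mm^4
sigma = 7300000 * 83 / 25320000
sigma = 23.9 MPa

23.9


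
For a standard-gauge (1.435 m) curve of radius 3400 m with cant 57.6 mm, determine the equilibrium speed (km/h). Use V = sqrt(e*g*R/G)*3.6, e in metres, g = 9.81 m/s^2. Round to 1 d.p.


Convert cant: e = 57.6 mm = 0.0576 m
V_ms = sqrt(0.0576 * 9.81 * 3400 / 1.435)
V_ms = sqrt(1338.808641) = 36.5897 m/s
V = 36.5897 * 3.6 = 131.7 km/h

131.7


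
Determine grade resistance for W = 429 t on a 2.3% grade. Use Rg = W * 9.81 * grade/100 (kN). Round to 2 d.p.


Rg = W * 9.81 * grade / 100
Rg = 429 * 9.81 * 2.3 / 100
Rg = 4208.49 * 0.023
Rg = 96.80 kN

96.80


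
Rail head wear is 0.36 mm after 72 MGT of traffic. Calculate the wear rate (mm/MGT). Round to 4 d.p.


Wear rate = total wear / cumulative tonnage
Rate = 0.36 / 72
Rate = 0.0050 mm/MGT

0.0050


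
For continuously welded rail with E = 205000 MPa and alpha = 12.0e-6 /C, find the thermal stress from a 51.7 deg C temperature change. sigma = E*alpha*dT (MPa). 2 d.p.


sigma = E * alpha * dT
sigma = 205000 * 12.0e-6 * 51.7
sigma = 2.46 * 51.7
sigma = 127.18 MPa

127.18


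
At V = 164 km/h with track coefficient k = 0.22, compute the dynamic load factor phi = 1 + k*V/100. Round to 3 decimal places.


phi = 1 + k * V / 100
phi = 1 + 0.22 * 164 / 100
phi = 1 + 0.3608
phi = 1.361

1.361


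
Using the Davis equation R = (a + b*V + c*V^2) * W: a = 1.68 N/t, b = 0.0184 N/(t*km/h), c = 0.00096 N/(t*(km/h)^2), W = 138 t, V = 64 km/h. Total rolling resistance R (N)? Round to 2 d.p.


b*V = 0.0184 * 64 = 1.1776
c*V^2 = 0.00096 * 4096 = 3.93216
R_per_t = 1.68 + 1.1776 + 3.93216 = 6.78976 N/t
R_total = 6.78976 * 138 = 936.99 N

936.99


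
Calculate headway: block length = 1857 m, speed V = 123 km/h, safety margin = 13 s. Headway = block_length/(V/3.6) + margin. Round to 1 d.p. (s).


V = 123 / 3.6 = 34.1667 m/s
Block traversal time = 1857 / 34.1667 = 54.3512 s
Headway = 54.3512 + 13
Headway = 67.4 s

67.4


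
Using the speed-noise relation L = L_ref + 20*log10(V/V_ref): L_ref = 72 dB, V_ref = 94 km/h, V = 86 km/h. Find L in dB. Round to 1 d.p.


V/V_ref = 86 / 94 = 0.914894
log10(0.914894) = -0.038629
20 * -0.038629 = -0.7726
L = 72 + -0.7726 = 71.2 dB

71.2


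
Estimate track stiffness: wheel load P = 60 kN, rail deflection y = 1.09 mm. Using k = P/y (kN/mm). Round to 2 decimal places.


Track stiffness k = P / y
k = 60 / 1.09
k = 55.05 kN/mm

55.05


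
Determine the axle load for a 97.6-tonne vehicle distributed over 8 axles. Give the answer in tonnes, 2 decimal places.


Load per axle = total weight / number of axles
Load = 97.6 / 8
Load = 12.20 tonnes

12.20


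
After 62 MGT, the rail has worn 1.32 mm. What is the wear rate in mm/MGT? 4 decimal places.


Wear rate = total wear / cumulative tonnage
Rate = 1.32 / 62
Rate = 0.0213 mm/MGT

0.0213


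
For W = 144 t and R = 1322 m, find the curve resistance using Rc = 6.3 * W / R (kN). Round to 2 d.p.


Rc = 6.3 * W / R
Rc = 6.3 * 144 / 1322
Rc = 907.2 / 1322
Rc = 0.69 kN

0.69


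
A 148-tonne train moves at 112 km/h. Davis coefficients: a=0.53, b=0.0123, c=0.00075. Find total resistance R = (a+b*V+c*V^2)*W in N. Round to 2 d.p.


b*V = 0.0123 * 112 = 1.3776
c*V^2 = 0.00075 * 12544 = 9.408
R_per_t = 0.53 + 1.3776 + 9.408 = 11.3156 N/t
R_total = 11.3156 * 148 = 1674.71 N

1674.71


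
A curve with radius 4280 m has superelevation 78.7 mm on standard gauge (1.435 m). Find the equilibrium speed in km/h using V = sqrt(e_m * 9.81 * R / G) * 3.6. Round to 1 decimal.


Convert cant: e = 78.7 mm = 0.0787 m
V_ms = sqrt(0.0787 * 9.81 * 4280 / 1.435)
V_ms = sqrt(2302.690704) = 47.9864 m/s
V = 47.9864 * 3.6 = 172.8 km/h

172.8


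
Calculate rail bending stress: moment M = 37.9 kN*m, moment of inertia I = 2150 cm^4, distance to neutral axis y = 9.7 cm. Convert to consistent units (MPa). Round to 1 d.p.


Convert units:
M = 37.9 kN*m = 37900000 N*mm
y = 9.7 cm = 97 mm
I = 2150 cm^4 = 21500000 mm^4
sigma = 37900000 * 97 / 21500000
sigma = 171.0 MPa

171.0


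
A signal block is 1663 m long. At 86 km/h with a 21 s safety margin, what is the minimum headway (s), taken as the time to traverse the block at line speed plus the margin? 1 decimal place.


V = 86 / 3.6 = 23.8889 m/s
Block traversal time = 1663 / 23.8889 = 69.614 s
Headway = 69.614 + 21
Headway = 90.6 s

90.6


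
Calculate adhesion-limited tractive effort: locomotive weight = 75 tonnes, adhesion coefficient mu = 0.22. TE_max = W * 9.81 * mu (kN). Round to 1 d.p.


TE_max = W * g * mu
TE_max = 75 * 9.81 * 0.22
TE_max = 735.75 * 0.22
TE_max = 161.9 kN

161.9
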